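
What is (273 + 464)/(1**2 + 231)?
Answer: 737/232 ≈ 3.1767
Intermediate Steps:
(273 + 464)/(1**2 + 231) = 737/(1 + 231) = 737/232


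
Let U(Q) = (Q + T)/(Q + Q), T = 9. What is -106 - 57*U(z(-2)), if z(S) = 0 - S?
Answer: -1051/4 ≈ -262.75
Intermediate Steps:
z(S) = -S
U(Q) = (9 + Q)/(2*Q) (U(Q) = (Q + 9)/(Q + Q) = (9 + Q)/((2*Q)) = (9 + Q)*(1/(2*Q)) = (9 + Q)/(2*Q))
-106 - 57*U(z(-2)) = -106 - 57*(9 - 1*(-2))/(2*((-1*(-2)))) = -106 - 57*(9 + 2)/(2*2) = -106 - 57*11/(2*2) = -106 - 57*11/4 = -106 - 627/4 = -1051/4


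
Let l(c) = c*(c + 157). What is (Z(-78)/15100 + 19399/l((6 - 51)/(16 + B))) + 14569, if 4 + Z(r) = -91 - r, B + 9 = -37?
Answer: 210383980333/14360100 ≈ 14651.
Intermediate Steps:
B = -46 (B = -9 - 37 = -46)
Z(r) = -95 - r (Z(r) = -4 + (-91 - r) = -95 - r)
l(c) = c*(157 + c)
(Z(-78)/15100 + 19399/l((6 - 51)/(16 + B))) + 14569 = ((-95 - 1*(-78))/15100 + 19399/((((6 - 51)/(16 - 46))*(157 + (6 - 51)/(16 - 46))))) + 14569 = ((-95 + 78)*(1/15100) + 19399/(((-45/(-30))*(157 - 45/(-30))))) + 14569 = (-17*1/15100 + 19399/(((-45*(-1/30))*(157 - 45*(-1/30))))) + 14569 = (-17/15100 + 19399/((3*(157 + 3/2)/2))) + 14569 = (-17/15100 + 19399/(((3/2)*(317/2)))) + 14569 = (-17/15100 + 19399/(951/4)) + 14569 = (-17/15100 + 19399*(4/951)) + 14569 = (-17/15100 + 77596/951) + 14569 = 1171683433/14360100 + 14569 = 210383980333/14360100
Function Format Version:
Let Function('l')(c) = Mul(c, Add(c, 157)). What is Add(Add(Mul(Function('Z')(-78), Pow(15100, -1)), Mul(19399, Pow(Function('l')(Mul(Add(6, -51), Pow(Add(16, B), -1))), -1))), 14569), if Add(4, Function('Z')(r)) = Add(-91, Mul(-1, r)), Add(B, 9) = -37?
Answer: Rational(210383980333, 14360100) ≈ 14651.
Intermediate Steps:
B = -46 (B = Add(-9, -37) = -46)
Function('Z')(r) = Add(-95, Mul(-1, r)) (Function('Z')(r) = Add(-4, Add(-91, Mul(-1, r))) = Add(-95, Mul(-1, r)))
Function('l')(c) = Mul(c, Add(157, c))
Add(Add(Mul(Function('Z')(-78), Pow(15100, -1)), Mul(19399, Pow(Function('l')(Mul(Add(6, -51), Pow(Add(16, B), -1))), -1))), 14569) = Add(Add(Mul(Add(-95, Mul(-1, -78)), Pow(15100, -1)), Mul(19399, Pow(Mul(Mul(Add(6, -51), Pow(Add(16, -46), -1)), Add(157, Mul(Add(6, -51), Pow(Add(16, -46), -1)))), -1))), 14569) = Add(Add(Mul(Add(-95, 78), Rational(1, 15100)), Mul(19399, Pow(Mul(Mul(-45, Pow(-30, -1)), Add(157, Mul(-45, Pow(-30, -1)))), -1))), 14569) = Add(Add(Mul(-17, Rational(1, 15100)), Mul(19399, Pow(Mul(Mul(-45, Rational(-1, 30)), Add(157, Mul(-45, Rational(-1, 30)))), -1))), 14569) = Add(Add(Rational(-17, 15100), Mul(19399, Pow(Mul(Rational(3, 2), Add(157, Rational(3, 2))), -1))), 14569) = Add(Add(Rational(-17, 15100), Mul(19399, Pow(Mul(Rational(3, 2), Rational(317, 2)), -1))), 14569) = Add(Add(Rational(-17, 15100), Mul(19399, Pow(Rational(951, 4), -1))), 14569) = Add(Add(Rational(-17, 15100), Mul(19399, Rational(4, 951))), 14569) = Add(Add(Rational(-17, 15100), Rational(77596, 951)), 14569) = Add(Rational(1171683433, 14360100), 14569) = Rational(210383980333, 14360100)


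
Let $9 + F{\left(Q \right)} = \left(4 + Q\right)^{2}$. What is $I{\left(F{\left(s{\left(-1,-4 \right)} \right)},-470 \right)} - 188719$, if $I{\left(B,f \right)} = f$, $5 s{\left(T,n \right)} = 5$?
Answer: $-189189$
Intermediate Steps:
$s{\left(T,n \right)} = 1$ ($s{\left(T,n \right)} = \frac{1}{5} \cdot 5 = 1$)
$F{\left(Q \right)} = -9 + \left(4 + Q\right)^{2}$
$I{\left(F{\left(s{\left(-1,-4 \right)} \right)},-470 \right)} - 188719 = -470 - 188719 = -189189$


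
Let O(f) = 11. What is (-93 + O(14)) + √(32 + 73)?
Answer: -82 + √105 ≈ -71.753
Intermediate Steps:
(-93 + O(14)) + √(32 + 73) = (-93 + 11) + √(32 + 73) = -82 + √105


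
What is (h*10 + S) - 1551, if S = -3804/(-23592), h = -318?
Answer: -9300829/1966 ≈ -4730.8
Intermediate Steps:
S = 317/1966 (S = -3804*(-1/23592) = 317/1966 ≈ 0.16124)
(h*10 + S) - 1551 = (-318*10 + 317/1966) - 1551 = (-3180 + 317/1966) - 1551 = -6251563/1966 - 1551 = -9300829/1966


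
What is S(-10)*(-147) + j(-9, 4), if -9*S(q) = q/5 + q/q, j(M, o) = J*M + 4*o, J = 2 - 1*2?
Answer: -⅓ ≈ -0.33333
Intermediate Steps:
J = 0 (J = 2 - 2 = 0)
j(M, o) = 4*o (j(M, o) = 0*M + 4*o = 0 + 4*o = 4*o)
S(q) = -⅑ - q/45 (S(q) = -(q/5 + q/q)/9 = -(q*(⅕) + 1)/9 = -(q/5 + 1)/9 = -(1 + q/5)/9 = -⅑ - q/45)
S(-10)*(-147) + j(-9, 4) = (-⅑ - 1/45*(-10))*(-147) + 4*4 = (-⅑ + 2/9)*(-147) + 16 = (⅑)*(-147) + 16 = -49/3 + 16 = -⅓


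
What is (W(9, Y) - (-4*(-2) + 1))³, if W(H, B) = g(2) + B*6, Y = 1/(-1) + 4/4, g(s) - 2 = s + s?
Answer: -27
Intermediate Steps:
g(s) = 2 + 2*s (g(s) = 2 + (s + s) = 2 + 2*s)
Y = 0 (Y = 1*(-1) + 4*(¼) = -1 + 1 = 0)
W(H, B) = 6 + 6*B (W(H, B) = (2 + 2*2) + B*6 = (2 + 4) + 6*B = 6 + 6*B)
(W(9, Y) - (-4*(-2) + 1))³ = ((6 + 6*0) - (-4*(-2) + 1))³ = ((6 + 0) - (8 + 1))³ = (6 - 1*9)³ = (6 - 9)³ = (-3)³ = -27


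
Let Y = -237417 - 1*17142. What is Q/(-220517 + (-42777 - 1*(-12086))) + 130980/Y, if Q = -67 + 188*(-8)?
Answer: -10834437217/21315752424 ≈ -0.50828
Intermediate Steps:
Y = -254559 (Y = -237417 - 17142 = -254559)
Q = -1571 (Q = -67 - 1504 = -1571)
Q/(-220517 + (-42777 - 1*(-12086))) + 130980/Y = -1571/(-220517 + (-42777 - 1*(-12086))) + 130980/(-254559) = -1571/(-220517 + (-42777 + 12086)) + 130980*(-1/254559) = -1571/(-220517 - 30691) - 43660/84853 = -1571/(-251208) - 43660/84853 = -1571*(-1/251208) - 43660/84853 = 1571/251208 - 43660/84853 = -10834437217/21315752424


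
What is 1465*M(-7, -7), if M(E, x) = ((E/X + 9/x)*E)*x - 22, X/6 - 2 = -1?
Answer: -1249645/6 ≈ -2.0827e+5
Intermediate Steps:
X = 6 (X = 12 + 6*(-1) = 12 - 6 = 6)
M(E, x) = -22 + E*x*(9/x + E/6) (M(E, x) = ((E/6 + 9/x)*E)*x - 22 = ((9/x + E/6)*E)*x - 22 = (E*(9/x + E/6))*x - 22 = E*x*(9/x + E/6) - 22 = -22 + E*x*(9/x + E/6))
1465*M(-7, -7) = 1465*(-22 + 9*(-7) + (⅙)*(-7)*(-7)²) = 1465*(-22 - 63 + (⅙)*(-7)*49) = 1465*(-22 - 63 - 343/6) = 1465*(-853/6) = -1249645/6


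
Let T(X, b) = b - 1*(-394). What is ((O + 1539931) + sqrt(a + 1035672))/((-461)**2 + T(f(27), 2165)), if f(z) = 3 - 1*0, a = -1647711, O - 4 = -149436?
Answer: 1390499/215080 + I*sqrt(612039)/215080 ≈ 6.465 + 0.0036374*I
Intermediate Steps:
O = -149432 (O = 4 - 149436 = -149432)
f(z) = 3 (f(z) = 3 + 0 = 3)
T(X, b) = 394 + b (T(X, b) = b + 394 = 394 + b)
((O + 1539931) + sqrt(a + 1035672))/((-461)**2 + T(f(27), 2165)) = ((-149432 + 1539931) + sqrt(-1647711 + 1035672))/((-461)**2 + (394 + 2165)) = (1390499 + sqrt(-612039))/(212521 + 2559) = (1390499 + I*sqrt(612039))/215080 = (1390499 + I*sqrt(612039))*(1/215080) = 1390499/215080 + I*sqrt(612039)/215080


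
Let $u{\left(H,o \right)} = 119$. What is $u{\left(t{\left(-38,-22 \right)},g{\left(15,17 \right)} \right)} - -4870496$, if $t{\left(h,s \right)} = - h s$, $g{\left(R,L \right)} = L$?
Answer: $4870615$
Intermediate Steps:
$t{\left(h,s \right)} = - h s$
$u{\left(t{\left(-38,-22 \right)},g{\left(15,17 \right)} \right)} - -4870496 = 119 - -4870496 = 119 + 4870496 = 4870615$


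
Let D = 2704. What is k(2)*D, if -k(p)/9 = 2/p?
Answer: -24336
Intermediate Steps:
k(p) = -18/p
k(2)*D = -18/2*2704 = -18*½*2704 = -9*2704 = -24336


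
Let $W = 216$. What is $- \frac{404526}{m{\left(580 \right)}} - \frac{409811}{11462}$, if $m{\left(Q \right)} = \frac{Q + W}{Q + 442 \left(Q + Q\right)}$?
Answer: $- \frac{595001659117289}{2280938} \approx -2.6086 \cdot 10^{8}$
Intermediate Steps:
$m{\left(Q \right)} = \frac{216 + Q}{885 Q}$ ($m{\left(Q \right)} = \frac{Q + 216}{Q + 442 \left(Q + Q\right)} = \frac{216 + Q}{Q + 442 \cdot 2 Q} = \frac{216 + Q}{Q + 884 Q} = \frac{216 + Q}{885 Q}$)
$- \frac{404526}{m{\left(580 \right)}} - \frac{409811}{11462} = - \frac{404526}{\frac{1}{885} \cdot \frac{1}{580} \left(216 + 580\right)} - \frac{409811}{11462} = - \frac{404526}{\frac{1}{885} \cdot \frac{1}{580} \cdot 796} - \frac{409811}{11462} = - \frac{404526}{\frac{199}{128325}} - \frac{409811}{11462} = \left(-404526\right) \frac{128325}{199} - \frac{409811}{11462} = - \frac{51910798950}{199} - \frac{409811}{11462} = - \frac{595001659117289}{2280938}$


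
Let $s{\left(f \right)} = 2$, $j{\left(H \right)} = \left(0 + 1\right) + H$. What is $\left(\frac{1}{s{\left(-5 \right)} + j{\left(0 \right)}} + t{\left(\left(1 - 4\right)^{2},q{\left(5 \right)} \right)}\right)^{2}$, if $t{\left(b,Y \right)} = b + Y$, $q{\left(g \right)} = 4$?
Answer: $\frac{1600}{9} \approx 177.78$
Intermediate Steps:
$j{\left(H \right)} = 1 + H$
$t{\left(b,Y \right)} = Y + b$
$\left(\frac{1}{s{\left(-5 \right)} + j{\left(0 \right)}} + t{\left(\left(1 - 4\right)^{2},q{\left(5 \right)} \right)}\right)^{2} = \left(\frac{1}{2 + \left(1 + 0\right)} + \left(4 + \left(1 - 4\right)^{2}\right)\right)^{2} = \left(\frac{1}{2 + 1} + \left(4 + \left(-3\right)^{2}\right)\right)^{2} = \left(\frac{1}{3} + \left(4 + 9\right)\right)^{2} = \left(\frac{1}{3} + 13\right)^{2} = \left(\frac{40}{3}\right)^{2} = \frac{1600}{9}$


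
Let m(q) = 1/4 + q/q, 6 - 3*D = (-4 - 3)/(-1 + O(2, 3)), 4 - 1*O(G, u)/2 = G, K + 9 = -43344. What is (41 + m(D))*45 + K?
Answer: -165807/4 ≈ -41452.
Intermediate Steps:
K = -43353 (K = -9 - 43344 = -43353)
O(G, u) = 8 - 2*G
D = 25/9 (D = 2 - (-4 - 3)/(3*(-1 + (8 - 2*2))) = 2 - (-7)/(3*(-1 + (8 - 4))) = 2 - (-7)/(3*(-1 + 4)) = 2 - (-7)/(3*3) = 2 - 1/3*(-7/3) = 2 + 7/9 = 25/9 ≈ 2.7778)
m(q) = 5/4 (m(q) = 1*(1/4) + 1 = 1/4 + 1 = 5/4)
(41 + m(D))*45 + K = (41 + 5/4)*45 - 43353 = (169/4)*45 - 43353 = 7605/4 - 43353 = -165807/4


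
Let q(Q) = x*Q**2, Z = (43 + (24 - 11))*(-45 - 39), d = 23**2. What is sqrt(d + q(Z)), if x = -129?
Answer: I*sqrt(2854461935) ≈ 53427.0*I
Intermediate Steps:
d = 529
Z = -4704 (Z = (43 + 13)*(-84) = 56*(-84) = -4704)
q(Q) = -129*Q**2
sqrt(d + q(Z)) = sqrt(529 - 129*(-4704)**2) = sqrt(529 - 129*22127616) = sqrt(529 - 2854462464) = sqrt(-2854461935) = I*sqrt(2854461935)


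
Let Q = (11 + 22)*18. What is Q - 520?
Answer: 74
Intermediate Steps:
Q = 594 (Q = 33*18 = 594)
Q - 520 = 594 - 520 = 74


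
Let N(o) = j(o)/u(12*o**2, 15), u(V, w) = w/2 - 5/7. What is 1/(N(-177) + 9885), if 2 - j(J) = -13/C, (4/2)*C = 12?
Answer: 57/563480 ≈ 0.00010116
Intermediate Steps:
C = 6 (C = (1/2)*12 = 6)
j(J) = 25/6 (j(J) = 2 - (-13)/6 = 2 - 1*(-13/6) = 2 + 13/6 = 25/6)
u(V, w) = -5/7 + w/2 (u(V, w) = w*(1/2) - 5*1/7 = w/2 - 5/7 = -5/7 + w/2)
N(o) = 35/57 (N(o) = 25/(6*(-5/7 + (1/2)*15)) = 25/(6*(-5/7 + 15/2)) = 25/(6*(95/14)) = (25/6)*(14/95) = 35/57)
1/(N(-177) + 9885) = 1/(35/57 + 9885) = 1/(563480/57) = 57/563480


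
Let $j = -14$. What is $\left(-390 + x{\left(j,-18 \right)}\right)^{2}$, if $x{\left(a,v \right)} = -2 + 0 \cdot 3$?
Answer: $153664$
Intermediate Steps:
$x{\left(a,v \right)} = -2$ ($x{\left(a,v \right)} = -2 + 0 = -2$)
$\left(-390 + x{\left(j,-18 \right)}\right)^{2} = \left(-390 - 2\right)^{2} = \left(-392\right)^{2} = 153664$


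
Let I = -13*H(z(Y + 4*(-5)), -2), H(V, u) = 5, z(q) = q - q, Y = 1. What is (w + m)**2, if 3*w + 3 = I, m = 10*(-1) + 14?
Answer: 3136/9 ≈ 348.44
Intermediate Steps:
z(q) = 0
m = 4 (m = -10 + 14 = 4)
I = -65 (I = -13*5 = -65)
w = -68/3 (w = -1 + (1/3)*(-65) = -1 - 65/3 = -68/3 ≈ -22.667)
(w + m)**2 = (-68/3 + 4)**2 = (-56/3)**2 = 3136/9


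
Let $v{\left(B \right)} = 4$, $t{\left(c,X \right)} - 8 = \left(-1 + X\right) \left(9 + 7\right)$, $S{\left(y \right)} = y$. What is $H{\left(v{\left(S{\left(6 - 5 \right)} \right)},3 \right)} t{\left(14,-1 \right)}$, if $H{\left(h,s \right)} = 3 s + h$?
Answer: $-312$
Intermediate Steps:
$t{\left(c,X \right)} = -8 + 16 X$ ($t{\left(c,X \right)} = 8 + \left(-1 + X\right) \left(9 + 7\right) = 8 + \left(-1 + X\right) 16 = 8 + \left(-16 + 16 X\right) = -8 + 16 X$)
$H{\left(h,s \right)} = h + 3 s$
$H{\left(v{\left(S{\left(6 - 5 \right)} \right)},3 \right)} t{\left(14,-1 \right)} = \left(4 + 3 \cdot 3\right) \left(-8 + 16 \left(-1\right)\right) = \left(4 + 9\right) \left(-8 - 16\right) = 13 \left(-24\right) = -312$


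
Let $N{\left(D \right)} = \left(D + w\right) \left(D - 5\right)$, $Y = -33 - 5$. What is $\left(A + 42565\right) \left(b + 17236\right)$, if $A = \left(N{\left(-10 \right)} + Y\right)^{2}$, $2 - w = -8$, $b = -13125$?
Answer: $180920999$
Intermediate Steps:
$w = 10$ ($w = 2 - -8 = 2 + 8 = 10$)
$Y = -38$ ($Y = -33 - 5 = -38$)
$N{\left(D \right)} = \left(-5 + D\right) \left(10 + D\right)$ ($N{\left(D \right)} = \left(D + 10\right) \left(D - 5\right) = \left(10 + D\right) \left(-5 + D\right) = \left(-5 + D\right) \left(10 + D\right)$)
$A = 1444$ ($A = \left(\left(-50 + \left(-10\right)^{2} + 5 \left(-10\right)\right) - 38\right)^{2} = \left(\left(-50 + 100 - 50\right) - 38\right)^{2} = \left(0 - 38\right)^{2} = \left(-38\right)^{2} = 1444$)
$\left(A + 42565\right) \left(b + 17236\right) = \left(1444 + 42565\right) \left(-13125 + 17236\right) = 44009 \cdot 4111 = 180920999$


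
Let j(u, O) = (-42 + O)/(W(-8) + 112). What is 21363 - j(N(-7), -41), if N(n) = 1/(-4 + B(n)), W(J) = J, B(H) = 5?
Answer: 2221835/104 ≈ 21364.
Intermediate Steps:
N(n) = 1 (N(n) = 1/(-4 + 5) = 1/1 = 1)
j(u, O) = -21/52 + O/104 (j(u, O) = (-42 + O)/(-8 + 112) = (-42 + O)/104 = (-42 + O)*(1/104) = -21/52 + O/104)
21363 - j(N(-7), -41) = 21363 - (-21/52 + (1/104)*(-41)) = 21363 - (-21/52 - 41/104) = 21363 - 1*(-83/104) = 21363 + 83/104 = 2221835/104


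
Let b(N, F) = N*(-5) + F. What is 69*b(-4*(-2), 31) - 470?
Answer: -1091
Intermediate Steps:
b(N, F) = F - 5*N (b(N, F) = -5*N + F = F - 5*N)
69*b(-4*(-2), 31) - 470 = 69*(31 - (-20)*(-2)) - 470 = 69*(31 - 5*8) - 470 = 69*(31 - 40) - 470 = 69*(-9) - 470 = -621 - 470 = -1091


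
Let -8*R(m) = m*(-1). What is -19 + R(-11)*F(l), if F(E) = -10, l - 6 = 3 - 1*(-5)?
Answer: -21/4 ≈ -5.2500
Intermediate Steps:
l = 14 (l = 6 + (3 - 1*(-5)) = 6 + (3 + 5) = 6 + 8 = 14)
R(m) = m/8 (R(m) = -m*(-1)/8 = -(-1)*m/8 = m/8)
-19 + R(-11)*F(l) = -19 + ((⅛)*(-11))*(-10) = -19 - 11/8*(-10) = -19 + 55/4 = -21/4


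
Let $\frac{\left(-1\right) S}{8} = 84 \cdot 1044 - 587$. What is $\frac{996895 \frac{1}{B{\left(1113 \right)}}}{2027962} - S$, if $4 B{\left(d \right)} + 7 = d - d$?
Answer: $\frac{4946302778234}{7097867} \approx 6.9687 \cdot 10^{5}$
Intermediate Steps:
$B{\left(d \right)} = - \frac{7}{4}$ ($B{\left(d \right)} = - \frac{7}{4} + \frac{d - d}{4} = - \frac{7}{4} + \frac{1}{4} \cdot 0 = - \frac{7}{4} + 0 = - \frac{7}{4}$)
$S = -696872$ ($S = - 8 \left(84 \cdot 1044 - 587\right) = - 8 \left(87696 - 587\right) = \left(-8\right) 87109 = -696872$)
$\frac{996895 \frac{1}{B{\left(1113 \right)}}}{2027962} - S = \frac{996895 \frac{1}{- \frac{7}{4}}}{2027962} - -696872 = 996895 \left(- \frac{4}{7}\right) \frac{1}{2027962} + 696872 = \left(- \frac{3987580}{7}\right) \frac{1}{2027962} + 696872 = - \frac{1993790}{7097867} + 696872 = \frac{4946302778234}{7097867}$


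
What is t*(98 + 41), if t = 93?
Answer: 12927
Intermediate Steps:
t*(98 + 41) = 93*(98 + 41) = 93*139 = 12927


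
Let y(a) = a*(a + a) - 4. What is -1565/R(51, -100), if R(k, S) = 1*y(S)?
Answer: -1565/19996 ≈ -0.078266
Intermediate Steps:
y(a) = -4 + 2*a**2 (y(a) = a*(2*a) - 4 = 2*a**2 - 4 = -4 + 2*a**2)
R(k, S) = -4 + 2*S**2 (R(k, S) = 1*(-4 + 2*S**2) = -4 + 2*S**2)
-1565/R(51, -100) = -1565/(-4 + 2*(-100)**2) = -1565/(-4 + 2*10000) = -1565/(-4 + 20000) = -1565/19996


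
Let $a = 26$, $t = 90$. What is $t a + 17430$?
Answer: $19770$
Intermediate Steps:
$t a + 17430 = 90 \cdot 26 + 17430 = 2340 + 17430 = 19770$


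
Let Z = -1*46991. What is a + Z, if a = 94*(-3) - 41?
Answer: -47314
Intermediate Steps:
Z = -46991
a = -323 (a = -282 - 41 = -323)
a + Z = -323 - 46991 = -47314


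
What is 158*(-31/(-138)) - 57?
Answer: -1484/69 ≈ -21.507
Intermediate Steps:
158*(-31/(-138)) - 57 = 158*(-31*(-1/138)) - 57 = 158*(31/138) - 57 = 2449/69 - 57 = -1484/69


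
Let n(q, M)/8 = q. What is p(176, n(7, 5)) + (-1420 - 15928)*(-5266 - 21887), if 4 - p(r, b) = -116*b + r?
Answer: 471056568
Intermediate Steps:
n(q, M) = 8*q
p(r, b) = 4 - r + 116*b (p(r, b) = 4 - (-116*b + r) = 4 - (r - 116*b) = 4 + (-r + 116*b) = 4 - r + 116*b)
p(176, n(7, 5)) + (-1420 - 15928)*(-5266 - 21887) = (4 - 1*176 + 116*(8*7)) + (-1420 - 15928)*(-5266 - 21887) = (4 - 176 + 116*56) - 17348*(-27153) = (4 - 176 + 6496) + 471050244 = 6324 + 471050244 = 471056568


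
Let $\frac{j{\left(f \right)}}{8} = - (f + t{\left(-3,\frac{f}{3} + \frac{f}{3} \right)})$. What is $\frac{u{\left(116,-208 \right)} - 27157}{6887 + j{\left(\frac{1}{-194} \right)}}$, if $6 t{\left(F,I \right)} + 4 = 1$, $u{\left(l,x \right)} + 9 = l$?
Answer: $- \frac{2623850}{668431} \approx -3.9254$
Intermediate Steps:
$u{\left(l,x \right)} = -9 + l$
$t{\left(F,I \right)} = - \frac{1}{2}$ ($t{\left(F,I \right)} = - \frac{2}{3} + \frac{1}{6} \cdot 1 = - \frac{2}{3} + \frac{1}{6} = - \frac{1}{2}$)
$j{\left(f \right)} = 4 - 8 f$ ($j{\left(f \right)} = 8 \left(- (f - \frac{1}{2})\right) = 8 \left(- (- \frac{1}{2} + f)\right) = 8 \left(\frac{1}{2} - f\right) = 4 - 8 f$)
$\frac{u{\left(116,-208 \right)} - 27157}{6887 + j{\left(\frac{1}{-194} \right)}} = \frac{\left(-9 + 116\right) - 27157}{6887 + \left(4 - \frac{8}{-194}\right)} = \frac{107 - 27157}{6887 + \left(4 - - \frac{4}{97}\right)} = - \frac{27050}{6887 + \left(4 + \frac{4}{97}\right)} = - \frac{27050}{6887 + \frac{392}{97}} = - \frac{27050}{\frac{668431}{97}} = \left(-27050\right) \frac{97}{668431} = - \frac{2623850}{668431}$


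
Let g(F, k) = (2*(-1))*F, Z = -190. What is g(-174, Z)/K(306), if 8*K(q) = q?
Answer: 464/51 ≈ 9.0980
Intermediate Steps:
K(q) = q/8
g(F, k) = -2*F
g(-174, Z)/K(306) = (-2*(-174))/(((1/8)*306)) = 348/(153/4) = 348*(4/153) = 464/51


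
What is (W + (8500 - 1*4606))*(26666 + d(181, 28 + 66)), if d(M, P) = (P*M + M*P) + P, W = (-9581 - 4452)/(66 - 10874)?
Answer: 91399935835/386 ≈ 2.3679e+8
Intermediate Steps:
W = 14033/10808 (W = -14033/(-10808) = -14033*(-1/10808) = 14033/10808 ≈ 1.2984)
d(M, P) = P + 2*M*P (d(M, P) = (M*P + M*P) + P = 2*M*P + P = P + 2*M*P)
(W + (8500 - 1*4606))*(26666 + d(181, 28 + 66)) = (14033/10808 + (8500 - 1*4606))*(26666 + (28 + 66)*(1 + 2*181)) = (14033/10808 + (8500 - 4606))*(26666 + 94*(1 + 362)) = (14033/10808 + 3894)*(26666 + 94*363) = 42100385*(26666 + 34122)/10808 = (42100385/10808)*60788 = 91399935835/386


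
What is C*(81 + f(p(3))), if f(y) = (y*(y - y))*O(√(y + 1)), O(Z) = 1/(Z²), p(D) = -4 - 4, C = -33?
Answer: -2673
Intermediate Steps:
p(D) = -8
O(Z) = Z⁻²
f(y) = 0 (f(y) = (y*(y - y))/(√(y + 1))² = (y*0)/(√(1 + y))² = 0/(1 + y) = 0)
C*(81 + f(p(3))) = -33*(81 + 0) = -33*81 = -2673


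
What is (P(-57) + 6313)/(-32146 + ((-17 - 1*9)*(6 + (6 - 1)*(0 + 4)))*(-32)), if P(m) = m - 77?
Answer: -6179/10514 ≈ -0.58769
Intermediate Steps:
P(m) = -77 + m
(P(-57) + 6313)/(-32146 + ((-17 - 1*9)*(6 + (6 - 1)*(0 + 4)))*(-32)) = ((-77 - 57) + 6313)/(-32146 + ((-17 - 1*9)*(6 + (6 - 1)*(0 + 4)))*(-32)) = (-134 + 6313)/(-32146 + ((-17 - 9)*(6 + 5*4))*(-32)) = 6179/(-32146 - 26*(6 + 20)*(-32)) = 6179/(-32146 - 26*26*(-32)) = 6179/(-32146 - 676*(-32)) = 6179/(-32146 + 21632) = 6179/(-10514) = 6179*(-1/10514) = -6179/10514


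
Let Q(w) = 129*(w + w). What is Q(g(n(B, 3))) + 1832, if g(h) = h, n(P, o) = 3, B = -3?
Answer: 2606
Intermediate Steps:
Q(w) = 258*w (Q(w) = 129*(2*w) = 258*w)
Q(g(n(B, 3))) + 1832 = 258*3 + 1832 = 774 + 1832 = 2606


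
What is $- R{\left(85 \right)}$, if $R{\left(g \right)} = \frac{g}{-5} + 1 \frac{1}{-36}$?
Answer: $\frac{613}{36} \approx 17.028$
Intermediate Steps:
$R{\left(g \right)} = - \frac{1}{36} - \frac{g}{5}$ ($R{\left(g \right)} = g \left(- \frac{1}{5}\right) + 1 \left(- \frac{1}{36}\right) = - \frac{g}{5} - \frac{1}{36} = - \frac{1}{36} - \frac{g}{5}$)
$- R{\left(85 \right)} = - (- \frac{1}{36} - 17) = \left(-1\right) \left(- \frac{613}{36}\right) = \frac{613}{36}$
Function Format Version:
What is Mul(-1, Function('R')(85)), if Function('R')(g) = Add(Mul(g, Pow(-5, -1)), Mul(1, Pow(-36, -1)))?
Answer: Rational(613, 36) ≈ 17.028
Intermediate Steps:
Function('R')(g) = Add(Rational(-1, 36), Mul(Rational(-1, 5), g)) (Function('R')(g) = Add(Mul(g, Rational(-1, 5)), Mul(1, Rational(-1, 36))) = Add(Mul(Rational(-1, 5), g), Rational(-1, 36)) = Add(Rational(-1, 36), Mul(Rational(-1, 5), g)))
Mul(-1, Function('R')(85)) = Mul(-1, Add(Rational(-1, 36), Mul(Rational(-1, 5), 85))) = Mul(-1, Add(Rational(-1, 36), -17)) = Mul(-1, Rational(-613, 36)) = Rational(613, 36)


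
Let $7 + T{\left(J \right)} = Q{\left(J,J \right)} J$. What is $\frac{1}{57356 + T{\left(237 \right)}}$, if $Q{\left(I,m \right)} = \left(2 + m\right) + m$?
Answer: $\frac{1}{170161} \approx 5.8768 \cdot 10^{-6}$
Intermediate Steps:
$Q{\left(I,m \right)} = 2 + 2 m$
$T{\left(J \right)} = -7 + J \left(2 + 2 J\right)$ ($T{\left(J \right)} = -7 + \left(2 + 2 J\right) J = -7 + J \left(2 + 2 J\right)$)
$\frac{1}{57356 + T{\left(237 \right)}} = \frac{1}{57356 - \left(7 - 474 \left(1 + 237\right)\right)} = \frac{1}{57356 - \left(7 - 112812\right)} = \frac{1}{57356 + \left(-7 + 112812\right)} = \frac{1}{57356 + 112805} = \frac{1}{170161}$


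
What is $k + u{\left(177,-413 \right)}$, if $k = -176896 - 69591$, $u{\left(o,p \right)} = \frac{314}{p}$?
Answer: $- \frac{101799445}{413} \approx -2.4649 \cdot 10^{5}$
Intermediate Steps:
$k = -246487$
$k + u{\left(177,-413 \right)} = -246487 + \frac{314}{-413} = -246487 + 314 \left(- \frac{1}{413}\right) = -246487 - \frac{314}{413} = - \frac{101799445}{413}$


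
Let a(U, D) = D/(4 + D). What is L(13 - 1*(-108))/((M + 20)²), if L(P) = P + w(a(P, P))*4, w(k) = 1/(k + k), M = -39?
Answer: 14891/43681 ≈ 0.34090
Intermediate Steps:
w(k) = 1/(2*k)
L(P) = P + 2*(4 + P)/P (L(P) = P + (1/(2*((P/(4 + P)))))*4 = P + (((4 + P)/P)/2)*4 = P + ((4 + P)/(2*P))*4 = P + 2*(4 + P)/P)
L(13 - 1*(-108))/((M + 20)²) = (2 + (13 - 1*(-108)) + 8/(13 - 1*(-108)))/((-39 + 20)²) = (2 + (13 + 108) + 8/(13 + 108))/((-19)²) = (2 + 121 + 8/121)/361 = (2 + 121 + 8*(1/121))*(1/361) = (2 + 121 + 8/121)*(1/361) = (14891/121)*(1/361) = 14891/43681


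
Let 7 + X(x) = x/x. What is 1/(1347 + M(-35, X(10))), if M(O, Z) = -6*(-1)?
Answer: 1/1353 ≈ 0.00073910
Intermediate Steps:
X(x) = -6 (X(x) = -7 + x/x = -7 + 1 = -6)
M(O, Z) = 6
1/(1347 + M(-35, X(10))) = 1/(1347 + 6) = 1/1353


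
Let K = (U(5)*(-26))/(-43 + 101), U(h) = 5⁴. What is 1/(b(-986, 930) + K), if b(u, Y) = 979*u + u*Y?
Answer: -29/54594071 ≈ -5.3119e-7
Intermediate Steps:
U(h) = 625
b(u, Y) = 979*u + Y*u
K = -8125/29 (K = (625*(-26))/(-43 + 101) = -16250/58 = -16250*1/58 = -8125/29 ≈ -280.17)
1/(b(-986, 930) + K) = 1/(-986*(979 + 930) - 8125/29) = 1/(-986*1909 - 8125/29) = 1/(-1882274 - 8125/29) = 1/(-54594071/29) = -29/54594071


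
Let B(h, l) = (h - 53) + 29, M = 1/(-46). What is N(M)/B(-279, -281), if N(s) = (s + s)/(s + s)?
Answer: -1/303 ≈ -0.0033003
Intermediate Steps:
M = -1/46 ≈ -0.021739
N(s) = 1 (N(s) = (2*s)/((2*s)) = (2*s)*(1/(2*s)) = 1)
B(h, l) = -24 + h (B(h, l) = (-53 + h) + 29 = -24 + h)
N(M)/B(-279, -281) = 1/(-24 - 279) = 1/(-303) = 1*(-1/303) = -1/303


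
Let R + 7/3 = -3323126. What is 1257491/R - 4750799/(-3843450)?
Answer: 6572646587353/7663366555650 ≈ 0.85767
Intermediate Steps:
R = -9969385/3 (R = -7/3 - 3323126 = -9969385/3 ≈ -3.3231e+6)
1257491/R - 4750799/(-3843450) = 1257491/(-9969385/3) - 4750799/(-3843450) = 1257491*(-3/9969385) - 4750799*(-1/3843450) = -3772473/9969385 + 4750799/3843450 = 6572646587353/7663366555650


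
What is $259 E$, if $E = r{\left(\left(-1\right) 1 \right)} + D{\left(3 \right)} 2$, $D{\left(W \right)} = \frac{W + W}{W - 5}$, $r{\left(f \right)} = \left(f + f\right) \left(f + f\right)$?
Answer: $-518$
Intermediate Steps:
$r{\left(f \right)} = 4 f^{2}$ ($r{\left(f \right)} = 2 f 2 f = 4 f^{2}$)
$D{\left(W \right)} = \frac{2 W}{-5 + W}$
$E = -2$ ($E = 4 \left(\left(-1\right) 1\right)^{2} + 2 \cdot 3 \frac{1}{-5 + 3} \cdot 2 = 4 \left(-1\right)^{2} + 2 \cdot 3 \frac{1}{-2} \cdot 2 = 4 \cdot 1 + 2 \cdot 3 \left(- \frac{1}{2}\right) 2 = 4 - 6 = -2$)
$259 E = 259 \left(-2\right) = -518$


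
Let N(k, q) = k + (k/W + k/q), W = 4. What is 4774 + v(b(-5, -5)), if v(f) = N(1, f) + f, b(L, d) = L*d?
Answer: 480029/100 ≈ 4800.3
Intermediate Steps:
N(k, q) = 5*k/4 + k/q (N(k, q) = k + (k/4 + k/q) = 5*k/4 + k/q)
v(f) = 5/4 + f + 1/f (v(f) = ((5/4)*1 + 1/f) + f = (5/4 + 1/f) + f = 5/4 + f + 1/f)
4774 + v(b(-5, -5)) = 4774 + (5/4 - 5*(-5) + 1/(-5*(-5))) = 4774 + (5/4 + 25 + 1/25) = 4774 + 2629/100 = 480029/100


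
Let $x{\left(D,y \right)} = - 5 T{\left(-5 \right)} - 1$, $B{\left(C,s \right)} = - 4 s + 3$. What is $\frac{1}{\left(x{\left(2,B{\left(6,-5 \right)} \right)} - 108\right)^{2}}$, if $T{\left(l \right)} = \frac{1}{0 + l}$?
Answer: $\frac{1}{11664} \approx 8.5734 \cdot 10^{-5}$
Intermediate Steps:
$T{\left(l \right)} = \frac{1}{l}$
$B{\left(C,s \right)} = 3 - 4 s$
$x{\left(D,y \right)} = 0$ ($x{\left(D,y \right)} = - \frac{5}{-5} - 1 = \left(-5\right) \left(- \frac{1}{5}\right) - 1 = 1 - 1 = 0$)
$\frac{1}{\left(x{\left(2,B{\left(6,-5 \right)} \right)} - 108\right)^{2}} = \frac{1}{\left(0 - 108\right)^{2}} = \frac{1}{\left(-108\right)^{2}} = \frac{1}{11664}$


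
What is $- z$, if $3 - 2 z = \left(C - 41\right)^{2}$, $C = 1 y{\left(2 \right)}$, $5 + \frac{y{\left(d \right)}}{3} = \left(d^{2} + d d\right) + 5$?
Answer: $143$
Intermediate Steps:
$y{\left(d \right)} = 6 d^{2}$ ($y{\left(d \right)} = -15 + 3 \left(\left(d^{2} + d d\right) + 5\right) = -15 + 3 \left(\left(d^{2} + d^{2}\right) + 5\right) = -15 + 3 \left(2 d^{2} + 5\right) = -15 + 3 \left(5 + 2 d^{2}\right) = -15 + \left(15 + 6 d^{2}\right) = 6 d^{2}$)
$C = 24$ ($C = 1 \cdot 6 \cdot 2^{2} = 1 \cdot 6 \cdot 4 = 1 \cdot 24 = 24$)
$z = -143$ ($z = \frac{3}{2} - \frac{\left(24 - 41\right)^{2}}{2} = \frac{3}{2} - \frac{\left(-17\right)^{2}}{2} = \frac{3}{2} - \frac{289}{2} = -143$)
$- z = \left(-1\right) \left(-143\right) = 143$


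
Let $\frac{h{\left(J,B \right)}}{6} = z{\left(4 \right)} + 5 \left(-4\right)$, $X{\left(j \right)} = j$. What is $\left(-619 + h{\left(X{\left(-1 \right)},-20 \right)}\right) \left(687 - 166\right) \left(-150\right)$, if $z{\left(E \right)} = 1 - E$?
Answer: $59159550$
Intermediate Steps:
$h{\left(J,B \right)} = -138$ ($h{\left(J,B \right)} = 6 \left(\left(1 - 4\right) + 5 \left(-4\right)\right) = 6 \left(\left(1 - 4\right) - 20\right) = 6 \left(-3 - 20\right) = 6 \left(-23\right) = -138$)
$\left(-619 + h{\left(X{\left(-1 \right)},-20 \right)}\right) \left(687 - 166\right) \left(-150\right) = \left(-619 - 138\right) \left(687 - 166\right) \left(-150\right) = \left(-757\right) 521 \left(-150\right) = \left(-394397\right) \left(-150\right) = 59159550$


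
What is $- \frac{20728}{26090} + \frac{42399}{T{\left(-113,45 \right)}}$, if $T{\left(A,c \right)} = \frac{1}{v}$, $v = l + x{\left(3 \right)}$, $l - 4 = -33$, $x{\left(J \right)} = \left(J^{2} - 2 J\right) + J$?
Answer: $- \frac{12721194329}{13045} \approx -9.7518 \cdot 10^{5}$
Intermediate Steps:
$x{\left(J \right)} = J^{2} - J$
$l = -29$ ($l = 4 - 33 = -29$)
$v = -23$ ($v = -29 + 3 \left(-1 + 3\right) = -29 + 3 \cdot 2 = -29 + 6 = -23$)
$T{\left(A,c \right)} = - \frac{1}{23}$ ($T{\left(A,c \right)} = \frac{1}{-23} = - \frac{1}{23}$)
$- \frac{20728}{26090} + \frac{42399}{T{\left(-113,45 \right)}} = - \frac{20728}{26090} + \frac{42399}{- \frac{1}{23}} = \left(-20728\right) \frac{1}{26090} + 42399 \left(-23\right) = - \frac{10364}{13045} - 975177 = - \frac{12721194329}{13045}$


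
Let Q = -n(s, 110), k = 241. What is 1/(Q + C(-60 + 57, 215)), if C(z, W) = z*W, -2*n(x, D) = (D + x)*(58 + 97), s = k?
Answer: 2/53115 ≈ 3.7654e-5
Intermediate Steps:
s = 241
n(x, D) = -155*D/2 - 155*x/2 (n(x, D) = -(D + x)*(58 + 97)/2 = -(D + x)*155/2 = -(155*D + 155*x)/2 = -155*D/2 - 155*x/2)
Q = 54405/2 (Q = -(-155/2*110 - 155/2*241) = -(-8525 - 37355/2) = -1*(-54405/2) = 54405/2 ≈ 27203.)
C(z, W) = W*z
1/(Q + C(-60 + 57, 215)) = 1/(54405/2 + 215*(-60 + 57)) = 1/(54405/2 + 215*(-3)) = 1/(54405/2 - 645) = 1/(53115/2) = 2/53115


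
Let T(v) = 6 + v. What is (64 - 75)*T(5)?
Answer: -121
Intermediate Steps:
(64 - 75)*T(5) = (64 - 75)*(6 + 5) = -11*11 = -121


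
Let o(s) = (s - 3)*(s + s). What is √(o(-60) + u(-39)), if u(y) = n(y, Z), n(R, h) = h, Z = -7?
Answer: √7553 ≈ 86.908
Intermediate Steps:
o(s) = 2*s*(-3 + s) (o(s) = (-3 + s)*(2*s) = 2*s*(-3 + s))
u(y) = -7
√(o(-60) + u(-39)) = √(2*(-60)*(-3 - 60) - 7) = √(2*(-60)*(-63) - 7) = √(7560 - 7) = √7553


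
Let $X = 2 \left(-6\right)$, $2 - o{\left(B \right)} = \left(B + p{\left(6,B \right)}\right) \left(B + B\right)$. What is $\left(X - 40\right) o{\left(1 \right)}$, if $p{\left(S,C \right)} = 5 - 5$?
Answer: $0$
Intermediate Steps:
$p{\left(S,C \right)} = 0$
$o{\left(B \right)} = 2 - 2 B^{2}$ ($o{\left(B \right)} = 2 - \left(B + 0\right) \left(B + B\right) = 2 - B 2 B = 2 - 2 B^{2}$)
$X = -12$
$\left(X - 40\right) o{\left(1 \right)} = \left(-12 - 40\right) \left(2 - 2 \cdot 1^{2}\right) = - 52 \left(2 - 2\right) = \left(-52\right) 0 = 0$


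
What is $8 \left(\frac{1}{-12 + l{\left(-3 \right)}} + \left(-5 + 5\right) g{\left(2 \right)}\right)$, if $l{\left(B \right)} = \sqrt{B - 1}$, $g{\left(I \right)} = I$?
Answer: $- \frac{24}{37} - \frac{4 i}{37} \approx -0.64865 - 0.10811 i$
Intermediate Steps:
$l{\left(B \right)} = \sqrt{-1 + B}$
$8 \left(\frac{1}{-12 + l{\left(-3 \right)}} + \left(-5 + 5\right) g{\left(2 \right)}\right) = 8 \left(\frac{1}{-12 + \sqrt{-1 - 3}} + \left(-5 + 5\right) 2\right) = 8 \left(\frac{1}{-12 + \sqrt{-4}} + 0 \cdot 2\right) = 8 \left(\frac{1}{-12 + 2 i} + 0\right) = 8 \left(\frac{-12 - 2 i}{148} + 0\right) = 8 \frac{-12 - 2 i}{148} = \frac{2 \left(-12 - 2 i\right)}{37}$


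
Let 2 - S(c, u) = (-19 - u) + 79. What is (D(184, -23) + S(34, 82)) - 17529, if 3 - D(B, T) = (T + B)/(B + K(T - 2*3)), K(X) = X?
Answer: -2712971/155 ≈ -17503.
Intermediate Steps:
D(B, T) = 3 - (B + T)/(-6 + B + T) (D(B, T) = 3 - (T + B)/(B + (T - 2*3)) = 3 - (B + T)/(B + (T - 6)) = 3 - (B + T)/(B + (-6 + T)) = 3 - (B + T)/(-6 + B + T))
S(c, u) = -58 + u (S(c, u) = 2 - ((-19 - u) + 79) = 2 - (60 - u) = 2 + (-60 + u) = -58 + u)
(D(184, -23) + S(34, 82)) - 17529 = (2*(-9 + 184 - 23)/(-6 + 184 - 23) + (-58 + 82)) - 17529 = (2*152/155 + 24) - 17529 = (2*(1/155)*152 + 24) - 17529 = (304/155 + 24) - 17529 = 4024/155 - 17529 = -2712971/155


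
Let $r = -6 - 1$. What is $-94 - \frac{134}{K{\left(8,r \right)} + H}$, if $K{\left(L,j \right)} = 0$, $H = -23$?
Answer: $- \frac{2028}{23} \approx -88.174$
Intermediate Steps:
$r = -7$
$-94 - \frac{134}{K{\left(8,r \right)} + H} = -94 - \frac{134}{0 - 23} = -94 - \frac{134}{-23} = -94 - - \frac{134}{23} = -94 + \frac{134}{23} = - \frac{2028}{23}$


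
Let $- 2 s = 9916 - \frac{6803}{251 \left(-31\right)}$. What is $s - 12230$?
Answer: $- \frac{267486459}{15562} \approx -17188.0$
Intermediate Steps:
$s = - \frac{77163199}{15562}$ ($s = - \frac{9916 - \frac{6803}{251 \left(-31\right)}}{2} = - \frac{9916 - \frac{6803}{-7781}}{2} = - \frac{9916 - 6803 \left(- \frac{1}{7781}\right)}{2} = - \frac{9916 - - \frac{6803}{7781}}{2} = - \frac{9916 + \frac{6803}{7781}}{2} = \left(- \frac{1}{2}\right) \frac{77163199}{7781} = - \frac{77163199}{15562} \approx -4958.4$)
$s - 12230 = - \frac{77163199}{15562} - 12230 = - \frac{267486459}{15562}$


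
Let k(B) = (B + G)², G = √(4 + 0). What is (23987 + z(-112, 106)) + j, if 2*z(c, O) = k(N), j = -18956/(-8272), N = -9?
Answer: 49660521/2068 ≈ 24014.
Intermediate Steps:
G = 2 (G = √4 = 2)
k(B) = (2 + B)² (k(B) = (B + 2)² = (2 + B)²)
j = 4739/2068 (j = -18956*(-1/8272) = 4739/2068 ≈ 2.2916)
z(c, O) = 49/2 (z(c, O) = (2 - 9)²/2 = (½)*(-7)² = (½)*49 = 49/2)
(23987 + z(-112, 106)) + j = (23987 + 49/2) + 4739/2068 = 48023/2 + 4739/2068 = 49660521/2068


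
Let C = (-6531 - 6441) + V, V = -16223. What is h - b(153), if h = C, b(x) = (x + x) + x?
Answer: -29654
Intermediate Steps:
b(x) = 3*x (b(x) = 2*x + x = 3*x)
C = -29195 (C = (-6531 - 6441) - 16223 = -12972 - 16223 = -29195)
h = -29195
h - b(153) = -29195 - 3*153 = -29195 - 1*459 = -29195 - 459 = -29654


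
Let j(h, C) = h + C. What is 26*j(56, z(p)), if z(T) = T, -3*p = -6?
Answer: 1508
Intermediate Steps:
p = 2 (p = -⅓*(-6) = 2)
j(h, C) = C + h
26*j(56, z(p)) = 26*(2 + 56) = 26*58 = 1508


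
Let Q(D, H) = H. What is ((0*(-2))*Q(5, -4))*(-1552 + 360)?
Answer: 0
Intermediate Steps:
((0*(-2))*Q(5, -4))*(-1552 + 360) = ((0*(-2))*(-4))*(-1552 + 360) = (0*(-4))*(-1192) = 0*(-1192) = 0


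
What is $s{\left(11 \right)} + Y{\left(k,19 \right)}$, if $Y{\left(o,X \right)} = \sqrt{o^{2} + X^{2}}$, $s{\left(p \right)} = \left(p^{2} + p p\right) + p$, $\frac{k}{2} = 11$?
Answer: $253 + 13 \sqrt{5} \approx 282.07$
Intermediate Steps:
$k = 22$ ($k = 2 \cdot 11 = 22$)
$s{\left(p \right)} = p + 2 p^{2}$ ($s{\left(p \right)} = \left(p^{2} + p^{2}\right) + p = 2 p^{2} + p = p + 2 p^{2}$)
$Y{\left(o,X \right)} = \sqrt{X^{2} + o^{2}}$
$s{\left(11 \right)} + Y{\left(k,19 \right)} = 11 \left(1 + 2 \cdot 11\right) + \sqrt{19^{2} + 22^{2}} = 11 \left(1 + 22\right) + \sqrt{361 + 484} = 11 \cdot 23 + \sqrt{845} = 253 + 13 \sqrt{5}$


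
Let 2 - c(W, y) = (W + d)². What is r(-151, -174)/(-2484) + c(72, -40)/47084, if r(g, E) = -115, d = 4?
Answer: -97043/1271268 ≈ -0.076336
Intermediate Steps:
c(W, y) = 2 - (4 + W)² (c(W, y) = 2 - (W + 4)² = 2 - (4 + W)²)
r(-151, -174)/(-2484) + c(72, -40)/47084 = -115/(-2484) + (2 - (4 + 72)²)/47084 = -115*(-1/2484) + (2 - 1*76²)*(1/47084) = 5/108 + (2 - 1*5776)*(1/47084) = 5/108 + (2 - 5776)*(1/47084) = 5/108 - 5774*1/47084 = 5/108 - 2887/23542 = -97043/1271268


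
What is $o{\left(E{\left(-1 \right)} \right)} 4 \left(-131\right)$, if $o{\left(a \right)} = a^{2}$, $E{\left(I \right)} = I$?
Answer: $-524$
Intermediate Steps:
$o{\left(E{\left(-1 \right)} \right)} 4 \left(-131\right) = \left(-1\right)^{2} \cdot 4 \left(-131\right) = 1 \left(-524\right) = -524$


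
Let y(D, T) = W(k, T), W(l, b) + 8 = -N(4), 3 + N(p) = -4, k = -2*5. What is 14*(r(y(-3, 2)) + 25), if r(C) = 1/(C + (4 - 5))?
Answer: 343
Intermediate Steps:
k = -10
N(p) = -7 (N(p) = -3 - 4 = -7)
W(l, b) = -1 (W(l, b) = -8 - 1*(-7) = -8 + 7 = -1)
y(D, T) = -1
r(C) = 1/(-1 + C) (r(C) = 1/(C - 1) = 1/(-1 + C))
14*(r(y(-3, 2)) + 25) = 14*(1/(-1 - 1) + 25) = 14*(1/(-2) + 25) = 14*(-½ + 25) = 14*(49/2) = 343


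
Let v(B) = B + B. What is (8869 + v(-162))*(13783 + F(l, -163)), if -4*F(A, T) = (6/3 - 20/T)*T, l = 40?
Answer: 237029755/2 ≈ 1.1851e+8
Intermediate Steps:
v(B) = 2*B
F(A, T) = -T*(2 - 20/T)/4 (F(A, T) = -(6/3 - 20/T)*T/4 = -(6*(⅓) - 20/T)*T/4 = -(2 - 20/T)*T/4 = -T*(2 - 20/T)/4)
(8869 + v(-162))*(13783 + F(l, -163)) = (8869 + 2*(-162))*(13783 + (5 - ½*(-163))) = (8869 - 324)*(13783 + (5 + 163/2)) = 8545*(13783 + 173/2) = 8545*(27739/2) = 237029755/2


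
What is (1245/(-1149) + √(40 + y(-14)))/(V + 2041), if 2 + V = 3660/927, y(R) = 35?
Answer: -128235/241776793 + 1545*√3/631271 ≈ 0.0037087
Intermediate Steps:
V = 602/309 (V = -2 + 3660/927 = -2 + 3660*(1/927) = -2 + 1220/309 = 602/309 ≈ 1.9482)
(1245/(-1149) + √(40 + y(-14)))/(V + 2041) = (1245/(-1149) + √(40 + 35))/(602/309 + 2041) = (1245*(-1/1149) + √75)/(631271/309) = (-415/383 + 5*√3)*(309/631271) = -128235/241776793 + 1545*√3/631271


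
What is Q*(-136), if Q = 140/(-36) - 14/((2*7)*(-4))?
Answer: 4454/9 ≈ 494.89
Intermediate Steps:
Q = -131/36 (Q = 140*(-1/36) - 14/(14*(-4)) = -35/9 - 14/(-56) = -35/9 - 14*(-1/56) = -35/9 + ¼ = -131/36 ≈ -3.6389)
Q*(-136) = -131/36*(-136) = 4454/9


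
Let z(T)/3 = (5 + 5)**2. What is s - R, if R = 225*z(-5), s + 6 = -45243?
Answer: -112749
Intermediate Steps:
z(T) = 300 (z(T) = 3*(5 + 5)**2 = 3*10**2 = 3*100 = 300)
s = -45249 (s = -6 - 45243 = -45249)
R = 67500 (R = 225*300 = 67500)
s - R = -45249 - 1*67500 = -45249 - 67500 = -112749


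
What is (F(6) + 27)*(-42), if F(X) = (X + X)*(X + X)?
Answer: -7182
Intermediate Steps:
F(X) = 4*X² (F(X) = (2*X)*(2*X) = 4*X²)
(F(6) + 27)*(-42) = (4*6² + 27)*(-42) = (4*36 + 27)*(-42) = (144 + 27)*(-42) = 171*(-42) = -7182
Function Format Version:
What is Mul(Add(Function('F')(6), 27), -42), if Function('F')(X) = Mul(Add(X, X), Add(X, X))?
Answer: -7182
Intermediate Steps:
Function('F')(X) = Mul(4, Pow(X, 2)) (Function('F')(X) = Mul(Mul(2, X), Mul(2, X)) = Mul(4, Pow(X, 2)))
Mul(Add(Function('F')(6), 27), -42) = Mul(Add(Mul(4, Pow(6, 2)), 27), -42) = Mul(Add(Mul(4, 36), 27), -42) = Mul(Add(144, 27), -42) = Mul(171, -42) = -7182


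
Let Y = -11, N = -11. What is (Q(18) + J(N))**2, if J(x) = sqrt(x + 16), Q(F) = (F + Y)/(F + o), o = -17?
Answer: (7 + sqrt(5))**2 ≈ 85.305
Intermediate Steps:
Q(F) = (-11 + F)/(-17 + F) (Q(F) = (F - 11)/(F - 17) = (-11 + F)/(-17 + F))
J(x) = sqrt(16 + x)
(Q(18) + J(N))**2 = ((-11 + 18)/(-17 + 18) + sqrt(16 - 11))**2 = (7/1 + sqrt(5))**2 = (1*7 + sqrt(5))**2 = (7 + sqrt(5))**2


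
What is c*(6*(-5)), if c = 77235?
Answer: -2317050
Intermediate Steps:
c*(6*(-5)) = 77235*(6*(-5)) = 77235*(-30) = -2317050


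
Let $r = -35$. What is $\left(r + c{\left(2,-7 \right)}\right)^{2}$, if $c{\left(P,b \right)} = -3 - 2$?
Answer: $1600$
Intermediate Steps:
$c{\left(P,b \right)} = -5$ ($c{\left(P,b \right)} = -3 - 2 = -5$)
$\left(r + c{\left(2,-7 \right)}\right)^{2} = \left(-35 - 5\right)^{2} = \left(-40\right)^{2} = 1600$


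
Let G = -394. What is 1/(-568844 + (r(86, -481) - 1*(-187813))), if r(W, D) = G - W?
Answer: -1/381511 ≈ -2.6212e-6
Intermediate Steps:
r(W, D) = -394 - W
1/(-568844 + (r(86, -481) - 1*(-187813))) = 1/(-568844 + ((-394 - 1*86) - 1*(-187813))) = 1/(-568844 + ((-394 - 86) + 187813)) = 1/(-568844 + (-480 + 187813)) = 1/(-568844 + 187333) = 1/(-381511) = -1/381511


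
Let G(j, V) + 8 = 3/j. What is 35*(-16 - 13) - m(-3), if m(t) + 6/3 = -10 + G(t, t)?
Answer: -994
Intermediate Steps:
G(j, V) = -8 + 3/j
m(t) = -20 + 3/t (m(t) = -2 + (-10 + (-8 + 3/t)) = -2 + (-18 + 3/t) = -20 + 3/t)
35*(-16 - 13) - m(-3) = 35*(-16 - 13) - (-20 + 3/(-3)) = 35*(-29) - (-20 + 3*(-⅓)) = -1015 - (-20 - 1) = -1015 - 1*(-21) = -1015 + 21 = -994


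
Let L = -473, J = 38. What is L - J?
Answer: -511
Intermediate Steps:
L - J = -473 - 1*38 = -473 - 38 = -511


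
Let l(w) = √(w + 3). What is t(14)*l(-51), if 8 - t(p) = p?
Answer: -24*I*√3 ≈ -41.569*I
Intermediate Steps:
t(p) = 8 - p
l(w) = √(3 + w)
t(14)*l(-51) = (8 - 1*14)*√(3 - 51) = (8 - 14)*√(-48) = -24*I*√3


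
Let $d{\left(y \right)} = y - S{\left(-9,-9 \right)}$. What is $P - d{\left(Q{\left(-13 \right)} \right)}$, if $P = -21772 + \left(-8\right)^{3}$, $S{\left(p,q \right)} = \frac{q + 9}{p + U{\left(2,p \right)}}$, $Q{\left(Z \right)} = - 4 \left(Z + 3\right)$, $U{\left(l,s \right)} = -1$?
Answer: $-22324$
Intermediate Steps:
$Q{\left(Z \right)} = -12 - 4 Z$ ($Q{\left(Z \right)} = - 4 \left(3 + Z\right) = -12 - 4 Z$)
$S{\left(p,q \right)} = \frac{9 + q}{-1 + p}$ ($S{\left(p,q \right)} = \frac{q + 9}{p - 1} = \frac{9 + q}{-1 + p}$)
$d{\left(y \right)} = y$ ($d{\left(y \right)} = y - \frac{9 - 9}{-1 - 9} = y - \frac{1}{-10} \cdot 0 = y - \left(- \frac{1}{10}\right) 0 = y - 0 = y + 0 = y$)
$P = -22284$ ($P = -21772 - 512 = -22284$)
$P - d{\left(Q{\left(-13 \right)} \right)} = -22284 - \left(-12 - -52\right) = -22284 - \left(-12 + 52\right) = -22284 - 40 = -22324$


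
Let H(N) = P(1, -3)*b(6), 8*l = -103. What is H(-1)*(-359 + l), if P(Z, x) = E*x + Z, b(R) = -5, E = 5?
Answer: -104125/4 ≈ -26031.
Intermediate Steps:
l = -103/8 (l = (1/8)*(-103) = -103/8 ≈ -12.875)
P(Z, x) = Z + 5*x (P(Z, x) = 5*x + Z = Z + 5*x)
H(N) = 70 (H(N) = (1 + 5*(-3))*(-5) = (1 - 15)*(-5) = -14*(-5) = 70)
H(-1)*(-359 + l) = 70*(-359 - 103/8) = 70*(-2975/8) = -104125/4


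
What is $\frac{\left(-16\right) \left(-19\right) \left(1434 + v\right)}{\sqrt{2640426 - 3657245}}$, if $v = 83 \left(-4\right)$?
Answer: $- \frac{335008 i \sqrt{1016819}}{1016819} \approx - 332.23 i$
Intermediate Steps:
$v = -332$
$\frac{\left(-16\right) \left(-19\right) \left(1434 + v\right)}{\sqrt{2640426 - 3657245}} = \frac{\left(-16\right) \left(-19\right) \left(1434 - 332\right)}{\sqrt{2640426 - 3657245}} = \frac{304 \cdot 1102}{\sqrt{-1016819}} = \frac{335008}{i \sqrt{1016819}} = 335008 \left(- \frac{i \sqrt{1016819}}{1016819}\right) = - \frac{335008 i \sqrt{1016819}}{1016819}$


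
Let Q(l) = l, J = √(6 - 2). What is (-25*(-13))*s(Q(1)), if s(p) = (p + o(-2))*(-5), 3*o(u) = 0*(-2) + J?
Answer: -8125/3 ≈ -2708.3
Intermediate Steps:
J = 2 (J = √4 = 2)
o(u) = ⅔ (o(u) = (0*(-2) + 2)/3 = (0 + 2)/3 = (⅓)*2 = ⅔)
s(p) = -10/3 - 5*p (s(p) = (p + ⅔)*(-5) = (⅔ + p)*(-5) = -10/3 - 5*p)
(-25*(-13))*s(Q(1)) = (-25*(-13))*(-10/3 - 5*1) = 325*(-10/3 - 5) = 325*(-25/3) = -8125/3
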